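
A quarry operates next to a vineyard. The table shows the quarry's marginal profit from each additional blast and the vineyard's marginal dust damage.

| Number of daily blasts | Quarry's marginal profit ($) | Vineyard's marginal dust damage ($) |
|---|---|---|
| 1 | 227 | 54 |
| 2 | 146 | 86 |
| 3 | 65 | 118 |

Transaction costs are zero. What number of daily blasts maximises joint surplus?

2

Bargaining reaches the level where marginal profit last exceeds marginal dust damage.
That holds through level 2 (146 ≥ 86) but not at 3 (65 < 118).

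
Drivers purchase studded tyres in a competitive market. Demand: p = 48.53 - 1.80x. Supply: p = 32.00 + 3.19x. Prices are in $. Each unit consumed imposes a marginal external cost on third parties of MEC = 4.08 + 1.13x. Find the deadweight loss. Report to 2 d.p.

Market equilibrium (private): 32.00 + 3.19x = 48.53 - 1.80x → x_m = 3.3126.
Social marginal benefit = demand − MEC = 44.45 - 2.93x.
Set SMB = MC: 44.45 - 2.93x = 32.00 + 3.19x → x* = 2.0343.
Between x* and x_m the wedge MC − SMB runs linearly from 0 to MEC(x_m), so the loss is a triangle.
DWL = ½ × 1.2783 × 7.8233 = 5.0003.

DWL = $5.00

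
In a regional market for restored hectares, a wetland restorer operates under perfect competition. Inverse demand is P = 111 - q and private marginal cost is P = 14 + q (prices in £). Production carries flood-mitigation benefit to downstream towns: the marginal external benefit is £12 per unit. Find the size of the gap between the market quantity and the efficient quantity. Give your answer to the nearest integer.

6 units

Market equilibrium (private): 14 + q = 111 - q → q_m = 48.5000.
Social marginal cost = private MC − MEB = 2 + q.
Set SMC = demand: 2 + q = 111 - q → q* = 54.5000.
Gap = |48.5000 − 54.5000| = 6.0000.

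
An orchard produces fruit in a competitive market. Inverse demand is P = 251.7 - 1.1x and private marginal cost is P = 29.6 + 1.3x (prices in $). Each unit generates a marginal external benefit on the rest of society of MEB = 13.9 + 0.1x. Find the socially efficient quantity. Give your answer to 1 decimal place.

x* = 102.6

Social marginal cost = private MC − MEB = 15.7 + 1.2x.
Set SMC = demand: 15.7 + 1.2x = 251.7 - 1.1x → x* = 102.6087.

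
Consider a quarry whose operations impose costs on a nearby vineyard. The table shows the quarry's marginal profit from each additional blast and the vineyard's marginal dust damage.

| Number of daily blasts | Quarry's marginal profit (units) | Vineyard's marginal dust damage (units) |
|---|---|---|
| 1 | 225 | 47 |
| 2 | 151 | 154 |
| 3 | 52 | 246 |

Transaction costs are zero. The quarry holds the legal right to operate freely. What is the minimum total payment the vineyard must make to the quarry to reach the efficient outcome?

Left alone the quarry would choose level 3 (marginal profit stays positive).
Efficient level: k* = 1 (marginal profit ≥ marginal dust damage through 1).
The vineyard must at least cover the quarry's forgone profit from cutting 3→1: 151 + 52 = 203.

203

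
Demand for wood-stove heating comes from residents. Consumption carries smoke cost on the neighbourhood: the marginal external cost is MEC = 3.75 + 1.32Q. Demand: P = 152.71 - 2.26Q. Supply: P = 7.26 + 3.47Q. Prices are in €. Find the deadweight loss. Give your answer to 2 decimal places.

DWL = €98.44

Market equilibrium (private): 7.26 + 3.47Q = 152.71 - 2.26Q → Q_m = 25.3839.
Social marginal benefit = demand − MEC = 148.96 - 3.58Q.
Set SMB = MC: 148.96 - 3.58Q = 7.26 + 3.47Q → Q* = 20.0993.
The welfare-loss triangle has base |Q_m − Q*| and height MEC(Q_m) (the vertical gap between SMB and MC is zero at Q* and MEC at Q_m).
DWL = ½ × 5.2846 × 37.2568 = 98.4436.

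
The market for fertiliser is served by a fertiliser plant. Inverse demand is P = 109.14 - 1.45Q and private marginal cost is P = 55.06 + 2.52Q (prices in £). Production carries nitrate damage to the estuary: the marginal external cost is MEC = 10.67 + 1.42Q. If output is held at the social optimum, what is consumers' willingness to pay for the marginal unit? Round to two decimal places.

Social marginal cost = private MC + MEC = 65.73 + 3.94Q.
Set SMC = demand: 65.73 + 3.94Q = 109.14 - 1.45Q → Q* = 8.0538.
Consumer price on the demand curve at Q*: 109.14 − 1.45×8.0538 = 97.4620.

P = £97.46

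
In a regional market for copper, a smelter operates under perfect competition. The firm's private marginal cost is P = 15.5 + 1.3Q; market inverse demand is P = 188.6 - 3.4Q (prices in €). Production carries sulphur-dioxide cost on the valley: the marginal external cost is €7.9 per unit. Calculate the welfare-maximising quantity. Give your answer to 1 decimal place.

Social marginal cost = private MC + MEC = 23.4 + 1.3Q.
Set SMC = demand: 23.4 + 1.3Q = 188.6 - 3.4Q → Q* = 35.1489.

Q* = 35.1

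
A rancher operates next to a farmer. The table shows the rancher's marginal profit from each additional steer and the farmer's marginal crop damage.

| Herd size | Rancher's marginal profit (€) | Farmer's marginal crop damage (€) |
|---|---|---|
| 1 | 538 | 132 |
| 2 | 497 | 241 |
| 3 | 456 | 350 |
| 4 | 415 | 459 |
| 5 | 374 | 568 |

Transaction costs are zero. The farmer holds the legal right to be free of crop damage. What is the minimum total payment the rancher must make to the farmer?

Efficient level: marginal profit ≥ marginal crop damage through level 3, so k* = 3.
With the farmer holding the right, the rancher must at least compensate total damage at k*: 132 + 241 + 350 = 723.

€723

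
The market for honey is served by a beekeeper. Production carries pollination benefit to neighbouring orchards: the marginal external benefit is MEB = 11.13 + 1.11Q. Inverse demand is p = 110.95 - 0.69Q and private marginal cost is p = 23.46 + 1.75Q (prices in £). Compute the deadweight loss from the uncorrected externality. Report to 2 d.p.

Market equilibrium (private): 23.46 + 1.75Q = 110.95 - 0.69Q → Q_m = 35.8566.
Social marginal cost = private MC − MEB = 12.33 + 0.64Q.
Set SMC = demand: 12.33 + 0.64Q = 110.95 - 0.69Q → Q* = 74.1504.
The welfare-loss triangle has base |Q_m − Q*| and height MEB(Q_m) (the vertical gap between SMC and demand is zero at Q* and MEB at Q_m).
DWL = ½ × 38.2938 × 50.9308 = 975.1669.

DWL = £975.17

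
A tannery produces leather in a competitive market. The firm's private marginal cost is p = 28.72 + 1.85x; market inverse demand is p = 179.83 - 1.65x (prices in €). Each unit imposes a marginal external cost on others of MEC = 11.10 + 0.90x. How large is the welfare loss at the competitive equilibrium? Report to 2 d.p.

DWL = €283.60

Market equilibrium (private): 28.72 + 1.85x = 179.83 - 1.65x → x_m = 43.1743.
Social marginal cost = private MC + MEC = 39.82 + 2.75x.
Set SMC = demand: 39.82 + 2.75x = 179.83 - 1.65x → x* = 31.8205.
The welfare-loss triangle has base |x_m − x*| and height MEC(x_m) (the vertical gap between SMC and demand is zero at x* and MEC at x_m).
DWL = ½ × 11.3538 × 49.9569 = 283.6003.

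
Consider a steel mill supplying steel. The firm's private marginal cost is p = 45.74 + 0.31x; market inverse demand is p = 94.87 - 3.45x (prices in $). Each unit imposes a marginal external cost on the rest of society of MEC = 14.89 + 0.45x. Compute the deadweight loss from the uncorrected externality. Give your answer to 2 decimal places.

Market equilibrium (private): 45.74 + 0.31x = 94.87 - 3.45x → x_m = 13.0665.
Social marginal cost = private MC + MEC = 60.63 + 0.76x.
Set SMC = demand: 60.63 + 0.76x = 94.87 - 3.45x → x* = 8.1330.
Height of the DWL triangle at x_m is SMC(x_m) − demand(x_m) = MEC(x_m) = 20.7699.
DWL = ½ × 4.9335 × 20.7699 = 51.2342.

DWL = $51.23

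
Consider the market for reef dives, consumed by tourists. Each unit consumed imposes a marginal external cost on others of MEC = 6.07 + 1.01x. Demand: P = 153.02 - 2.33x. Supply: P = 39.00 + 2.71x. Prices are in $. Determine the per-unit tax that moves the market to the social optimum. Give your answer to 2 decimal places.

tax = $24.09 per unit

Social marginal benefit = demand − MEC = 146.95 - 3.34x.
Set SMB = MC: 146.95 - 3.34x = 39.00 + 2.71x → x* = 17.8430.
The Pigouvian tax equals MEC at x*: 6.07 + 1.01×17.8430 = 24.0914.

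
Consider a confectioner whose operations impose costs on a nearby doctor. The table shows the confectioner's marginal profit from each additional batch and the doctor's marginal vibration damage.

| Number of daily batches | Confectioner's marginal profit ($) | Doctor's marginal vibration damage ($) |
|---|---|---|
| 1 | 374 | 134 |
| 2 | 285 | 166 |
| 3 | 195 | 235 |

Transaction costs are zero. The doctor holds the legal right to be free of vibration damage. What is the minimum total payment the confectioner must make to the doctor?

Efficient level: marginal profit ≥ marginal vibration damage through level 2, so k* = 2.
With the doctor holding the right, the confectioner must at least compensate total damage at k*: 134 + 166 = 300.

$300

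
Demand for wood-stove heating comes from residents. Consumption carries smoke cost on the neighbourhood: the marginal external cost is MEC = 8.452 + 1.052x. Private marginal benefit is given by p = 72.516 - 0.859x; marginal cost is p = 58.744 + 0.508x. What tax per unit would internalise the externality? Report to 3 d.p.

Social marginal benefit = demand − MEC = 64.064 - 1.911x.
Set SMB = MC: 64.064 - 1.911x = 58.744 + 0.508x → x* = 2.1993.
The Pigouvian tax equals MEC at x*: 8.452 + 1.052×2.1993 = 10.7657.

tax = 10.766 per unit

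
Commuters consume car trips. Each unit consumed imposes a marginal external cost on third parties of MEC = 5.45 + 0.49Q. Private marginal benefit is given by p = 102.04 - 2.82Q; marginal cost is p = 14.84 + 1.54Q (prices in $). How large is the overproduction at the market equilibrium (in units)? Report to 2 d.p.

Market equilibrium (private): 14.84 + 1.54Q = 102.04 - 2.82Q → Q_m = 20.0000.
Social marginal benefit = demand − MEC = 96.59 - 3.31Q.
Set SMB = MC: 96.59 - 3.31Q = 14.84 + 1.54Q → Q* = 16.8557.
Gap = |20.0000 − 16.8557| = 3.1443.

3.14 units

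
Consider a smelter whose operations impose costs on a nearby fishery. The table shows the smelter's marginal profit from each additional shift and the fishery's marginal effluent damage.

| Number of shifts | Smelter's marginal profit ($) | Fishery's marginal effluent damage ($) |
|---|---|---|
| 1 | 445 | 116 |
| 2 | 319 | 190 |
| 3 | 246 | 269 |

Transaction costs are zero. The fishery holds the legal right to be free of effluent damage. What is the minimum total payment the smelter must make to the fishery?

$306

Efficient level: marginal profit ≥ marginal effluent damage through level 2, so k* = 2.
With the fishery holding the right, the smelter must at least compensate total damage at k*: 116 + 190 = 306.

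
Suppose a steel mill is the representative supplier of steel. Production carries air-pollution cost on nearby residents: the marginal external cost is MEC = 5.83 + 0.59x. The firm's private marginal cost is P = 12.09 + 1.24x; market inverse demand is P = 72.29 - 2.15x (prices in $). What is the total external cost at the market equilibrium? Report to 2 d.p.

Market equilibrium (private): 12.09 + 1.24x = 72.29 - 2.15x → x_m = 17.7581.
Total external cost = ∫₀^{x_m} (5.83 + 0.59x) dx = 5.83×17.7581 + ½×0.59×17.7581² = 196.5580.

$196.56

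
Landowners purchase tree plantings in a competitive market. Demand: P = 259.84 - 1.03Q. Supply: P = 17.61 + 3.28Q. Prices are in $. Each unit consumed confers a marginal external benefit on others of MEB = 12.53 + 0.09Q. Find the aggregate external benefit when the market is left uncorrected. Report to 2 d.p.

$846.35

Market equilibrium (private): 17.61 + 3.28Q = 259.84 - 1.03Q → Q_m = 56.2019.
Total external benefit = ∫₀^{Q_m} (12.53 + 0.09Q) dQ = 12.53×56.2019 + ½×0.09×56.2019² = 846.3492.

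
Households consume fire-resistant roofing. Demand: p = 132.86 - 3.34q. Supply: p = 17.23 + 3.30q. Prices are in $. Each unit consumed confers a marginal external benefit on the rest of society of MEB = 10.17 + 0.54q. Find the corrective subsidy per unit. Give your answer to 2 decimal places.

subsidy = $21.31 per unit

Social marginal benefit = demand + MEB = 143.03 - 2.80q.
Set SMB = MC: 143.03 - 2.80q = 17.23 + 3.30q → q* = 20.6230.
The Pigouvian subsidy equals MEB at q*: 10.17 + 0.54×20.6230 = 21.3064.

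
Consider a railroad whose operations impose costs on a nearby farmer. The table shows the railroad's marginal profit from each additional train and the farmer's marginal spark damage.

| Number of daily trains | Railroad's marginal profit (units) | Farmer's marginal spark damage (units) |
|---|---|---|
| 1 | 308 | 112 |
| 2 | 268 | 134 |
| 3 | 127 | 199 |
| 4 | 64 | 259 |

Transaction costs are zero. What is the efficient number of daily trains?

2

Bargaining reaches the level where marginal profit last exceeds marginal spark damage.
That holds through level 2 (268 ≥ 134) but not at 3 (127 < 199).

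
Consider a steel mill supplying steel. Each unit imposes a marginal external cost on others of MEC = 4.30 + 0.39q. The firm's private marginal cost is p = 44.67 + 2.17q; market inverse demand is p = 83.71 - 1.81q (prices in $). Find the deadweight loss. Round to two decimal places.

Market equilibrium (private): 44.67 + 2.17q = 83.71 - 1.81q → q_m = 9.8090.
Social marginal cost = private MC + MEC = 48.97 + 2.56q.
Set SMC = demand: 48.97 + 2.56q = 83.71 - 1.81q → q* = 7.9497.
Height of the DWL triangle at q_m is SMC(q_m) − demand(q_m) = MEC(q_m) = 8.1255.
DWL = ½ × 1.8593 × 8.1255 = 7.5539.

DWL = $7.55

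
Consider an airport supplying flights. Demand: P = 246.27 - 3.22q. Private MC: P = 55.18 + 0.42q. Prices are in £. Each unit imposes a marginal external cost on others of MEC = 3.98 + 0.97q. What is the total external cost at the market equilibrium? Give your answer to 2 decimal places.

£1545.58

Market equilibrium (private): 55.18 + 0.42q = 246.27 - 3.22q → q_m = 52.4973.
Total external cost = ∫₀^{q_m} (3.98 + 0.97q) dq = 3.98×52.4973 + ½×0.97×52.4973² = 1545.5830.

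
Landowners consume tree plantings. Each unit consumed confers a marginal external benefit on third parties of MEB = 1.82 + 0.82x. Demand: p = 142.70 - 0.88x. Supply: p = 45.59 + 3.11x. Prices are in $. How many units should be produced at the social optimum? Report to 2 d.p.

x* = 31.21

Social marginal benefit = demand + MEB = 144.52 - 0.06x.
Set SMB = MC: 144.52 - 0.06x = 45.59 + 3.11x → x* = 31.2082.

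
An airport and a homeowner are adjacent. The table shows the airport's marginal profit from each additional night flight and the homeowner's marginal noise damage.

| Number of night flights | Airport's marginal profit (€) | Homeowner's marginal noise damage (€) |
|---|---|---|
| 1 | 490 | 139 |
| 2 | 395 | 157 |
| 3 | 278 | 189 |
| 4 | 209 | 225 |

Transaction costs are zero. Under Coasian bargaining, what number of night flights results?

3

Bargaining reaches the level where marginal profit last exceeds marginal noise damage.
That holds through level 3 (278 ≥ 189) but not at 4 (209 < 225).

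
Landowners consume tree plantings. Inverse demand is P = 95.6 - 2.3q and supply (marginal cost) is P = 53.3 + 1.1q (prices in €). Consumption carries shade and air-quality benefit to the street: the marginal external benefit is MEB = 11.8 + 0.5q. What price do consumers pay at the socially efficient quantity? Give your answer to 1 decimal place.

Social marginal benefit = demand + MEB = 107.4 - 1.8q.
Set SMB = MC: 107.4 - 1.8q = 53.3 + 1.1q → q* = 18.6552.
Consumer price on the demand curve at q*: 95.6 − 2.3×18.6552 = 52.6930.

P = €52.7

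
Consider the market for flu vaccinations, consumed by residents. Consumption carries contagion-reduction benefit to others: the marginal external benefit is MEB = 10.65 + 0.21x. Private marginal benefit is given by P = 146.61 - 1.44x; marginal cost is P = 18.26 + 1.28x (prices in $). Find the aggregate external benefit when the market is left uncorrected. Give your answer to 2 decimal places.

Market equilibrium (private): 18.26 + 1.28x = 146.61 - 1.44x → x_m = 47.1875.
Total external benefit = ∫₀^{x_m} (10.65 + 0.21x) dx = 10.65×47.1875 + ½×0.21×47.1875² = 736.3462.

$736.35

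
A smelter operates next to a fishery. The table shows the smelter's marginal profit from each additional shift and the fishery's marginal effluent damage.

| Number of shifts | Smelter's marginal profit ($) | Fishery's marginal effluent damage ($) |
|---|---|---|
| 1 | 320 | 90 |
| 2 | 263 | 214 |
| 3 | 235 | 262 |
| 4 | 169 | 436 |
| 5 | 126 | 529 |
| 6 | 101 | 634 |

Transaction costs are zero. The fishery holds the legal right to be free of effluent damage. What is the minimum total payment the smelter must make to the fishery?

Efficient level: marginal profit ≥ marginal effluent damage through level 2, so k* = 2.
With the fishery holding the right, the smelter must at least compensate total damage at k*: 90 + 214 = 304.

$304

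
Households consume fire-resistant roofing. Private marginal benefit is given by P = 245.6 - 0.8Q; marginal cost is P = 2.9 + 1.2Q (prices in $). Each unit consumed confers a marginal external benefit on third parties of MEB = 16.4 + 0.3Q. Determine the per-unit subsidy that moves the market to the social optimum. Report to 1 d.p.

subsidy = $62.1 per unit

Social marginal benefit = demand + MEB = 262.0 - 0.5Q.
Set SMB = MC: 262.0 - 0.5Q = 2.9 + 1.2Q → Q* = 152.4118.
The Pigouvian subsidy equals MEB at Q*: 16.4 + 0.3×152.4118 = 62.1235.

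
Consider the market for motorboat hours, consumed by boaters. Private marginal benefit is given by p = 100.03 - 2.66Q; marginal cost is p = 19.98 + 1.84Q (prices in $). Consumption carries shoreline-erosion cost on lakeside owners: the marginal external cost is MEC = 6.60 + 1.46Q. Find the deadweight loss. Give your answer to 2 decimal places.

DWL = $89.00

Market equilibrium (private): 19.98 + 1.84Q = 100.03 - 2.66Q → Q_m = 17.7889.
Social marginal benefit = demand − MEC = 93.43 - 4.12Q.
Set SMB = MC: 93.43 - 4.12Q = 19.98 + 1.84Q → Q* = 12.3238.
Between Q* and Q_m the wedge MC − SMB runs linearly from 0 to MEC(Q_m), so the loss is a triangle.
DWL = ½ × 5.4651 × 32.5718 = 89.0041.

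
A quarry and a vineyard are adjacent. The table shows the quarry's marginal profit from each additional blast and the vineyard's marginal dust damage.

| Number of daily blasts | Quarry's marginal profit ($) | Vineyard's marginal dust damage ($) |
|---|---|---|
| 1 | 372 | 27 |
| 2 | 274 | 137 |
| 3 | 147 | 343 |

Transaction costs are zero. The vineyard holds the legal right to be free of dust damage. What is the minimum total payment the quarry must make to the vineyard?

Efficient level: marginal profit ≥ marginal dust damage through level 2, so k* = 2.
With the vineyard holding the right, the quarry must at least compensate total damage at k*: 27 + 137 = 164.

$164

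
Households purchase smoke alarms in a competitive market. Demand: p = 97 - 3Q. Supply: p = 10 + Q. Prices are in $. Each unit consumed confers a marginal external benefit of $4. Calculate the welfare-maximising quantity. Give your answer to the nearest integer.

Q* = 23

Social marginal benefit = demand + MEB = 101 - 3Q.
Set SMB = MC: 101 - 3Q = 10 + Q → Q* = 22.7500.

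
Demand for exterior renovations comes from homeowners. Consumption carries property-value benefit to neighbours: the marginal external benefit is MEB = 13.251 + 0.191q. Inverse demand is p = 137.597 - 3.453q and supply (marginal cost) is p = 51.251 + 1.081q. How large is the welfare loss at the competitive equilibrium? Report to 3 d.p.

Market equilibrium (private): 51.251 + 1.081q = 137.597 - 3.453q → q_m = 19.0441.
Social marginal benefit = demand + MEB = 150.848 - 3.262q.
Set SMB = MC: 150.848 - 3.262q = 51.251 + 1.081q → q* = 22.9328.
Between q* and q_m the wedge SMB − MC runs linearly from 0 to MEB(q_m), so the loss is a triangle.
DWL = ½ × 3.8887 × 16.8884 = 32.8370.

DWL = 32.837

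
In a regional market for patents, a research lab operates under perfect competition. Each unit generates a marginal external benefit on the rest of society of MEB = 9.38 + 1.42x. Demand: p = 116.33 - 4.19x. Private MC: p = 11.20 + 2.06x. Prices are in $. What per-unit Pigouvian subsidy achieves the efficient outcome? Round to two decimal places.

subsidy = $43.05 per unit

Social marginal cost = private MC − MEB = 1.82 + 0.64x.
Set SMC = demand: 1.82 + 0.64x = 116.33 - 4.19x → x* = 23.7081.
The Pigouvian subsidy equals MEB at x*: 9.38 + 1.42×23.7081 = 43.0455.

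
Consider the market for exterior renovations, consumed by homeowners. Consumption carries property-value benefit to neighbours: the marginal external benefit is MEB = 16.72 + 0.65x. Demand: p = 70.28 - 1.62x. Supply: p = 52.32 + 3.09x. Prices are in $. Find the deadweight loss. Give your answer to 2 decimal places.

Market equilibrium (private): 52.32 + 3.09x = 70.28 - 1.62x → x_m = 3.8132.
Social marginal benefit = demand + MEB = 87.00 - 0.97x.
Set SMB = MC: 87.00 - 0.97x = 52.32 + 3.09x → x* = 8.5419.
The loss is the area between SMB and MC from x* to x_m; with linear curves that's a triangle of height MEB(x_m).
DWL = ½ × 4.7287 × 19.1986 = 45.3922.

DWL = $45.39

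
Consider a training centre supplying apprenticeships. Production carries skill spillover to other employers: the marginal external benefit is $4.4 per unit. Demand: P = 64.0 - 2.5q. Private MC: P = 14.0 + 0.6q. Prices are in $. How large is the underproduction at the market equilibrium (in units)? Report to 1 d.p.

Market equilibrium (private): 14.0 + 0.6q = 64.0 - 2.5q → q_m = 16.1290.
Social marginal cost = private MC − MEB = 9.6 + 0.6q.
Set SMC = demand: 9.6 + 0.6q = 64.0 - 2.5q → q* = 17.5484.
Gap = |16.1290 − 17.5484| = 1.4194.

1.4 units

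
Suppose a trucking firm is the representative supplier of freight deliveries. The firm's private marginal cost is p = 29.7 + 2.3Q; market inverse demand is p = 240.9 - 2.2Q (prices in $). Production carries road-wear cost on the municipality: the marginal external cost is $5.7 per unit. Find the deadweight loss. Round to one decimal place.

DWL = $3.6

Market equilibrium (private): 29.7 + 2.3Q = 240.9 - 2.2Q → Q_m = 46.9333.
Social marginal cost = private MC + MEC = 35.4 + 2.3Q.
Set SMC = demand: 35.4 + 2.3Q = 240.9 - 2.2Q → Q* = 45.6667.
Height of the DWL triangle at Q_m is SMC(Q_m) − demand(Q_m) = MEC(Q_m) = 5.7000.
DWL = ½ × 1.2666 × 5.7000 = 3.6098.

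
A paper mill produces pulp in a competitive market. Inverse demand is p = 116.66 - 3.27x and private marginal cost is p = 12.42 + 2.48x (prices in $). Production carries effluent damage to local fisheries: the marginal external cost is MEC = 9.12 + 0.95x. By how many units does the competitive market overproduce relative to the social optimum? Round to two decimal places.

Market equilibrium (private): 12.42 + 2.48x = 116.66 - 3.27x → x_m = 18.1287.
Social marginal cost = private MC + MEC = 21.54 + 3.43x.
Set SMC = demand: 21.54 + 3.43x = 116.66 - 3.27x → x* = 14.1970.
Gap = |18.1287 − 14.1970| = 3.9317.

3.93 units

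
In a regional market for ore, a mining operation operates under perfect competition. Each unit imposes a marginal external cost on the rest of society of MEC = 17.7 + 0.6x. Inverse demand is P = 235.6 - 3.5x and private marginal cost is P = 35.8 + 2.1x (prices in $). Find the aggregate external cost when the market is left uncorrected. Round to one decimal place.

$1013.4

Market equilibrium (private): 35.8 + 2.1x = 235.6 - 3.5x → x_m = 35.6786.
Total external cost = ∫₀^{x_m} (17.7 + 0.6x) dx = 17.7×35.6786 + ½×0.6×35.6786² = 1013.4000.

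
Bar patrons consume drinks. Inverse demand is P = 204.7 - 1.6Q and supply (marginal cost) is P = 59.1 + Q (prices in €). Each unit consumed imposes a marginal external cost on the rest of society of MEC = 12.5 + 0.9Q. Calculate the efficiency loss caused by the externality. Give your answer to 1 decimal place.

DWL = €565.2

Market equilibrium (private): 59.1 + Q = 204.7 - 1.6Q → Q_m = 56.0000.
Social marginal benefit = demand − MEC = 192.2 - 2.5Q.
Set SMB = MC: 192.2 - 2.5Q = 59.1 + Q → Q* = 38.0286.
The welfare-loss triangle has base |Q_m − Q*| and height MEC(Q_m) (the vertical gap between SMB and MC is zero at Q* and MEC at Q_m).
DWL = ½ × 17.9714 × 62.9000 = 565.2005.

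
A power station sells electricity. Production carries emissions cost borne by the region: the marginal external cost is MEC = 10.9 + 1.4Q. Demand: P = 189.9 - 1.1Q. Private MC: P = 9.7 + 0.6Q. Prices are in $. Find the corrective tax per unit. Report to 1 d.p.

Social marginal cost = private MC + MEC = 20.6 + 2.0Q.
Set SMC = demand: 20.6 + 2.0Q = 189.9 - 1.1Q → Q* = 54.6129.
The Pigouvian tax equals MEC at Q*: 10.9 + 1.4×54.6129 = 87.3581.

tax = $87.4 per unit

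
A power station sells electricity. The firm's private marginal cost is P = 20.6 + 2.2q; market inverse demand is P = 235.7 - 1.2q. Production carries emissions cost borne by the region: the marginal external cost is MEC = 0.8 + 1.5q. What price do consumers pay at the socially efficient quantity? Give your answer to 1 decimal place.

Social marginal cost = private MC + MEC = 21.4 + 3.7q.
Set SMC = demand: 21.4 + 3.7q = 235.7 - 1.2q → q* = 43.7347.
Consumer price on the demand curve at q*: 235.7 − 1.2×43.7347 = 183.2184.

P = 183.2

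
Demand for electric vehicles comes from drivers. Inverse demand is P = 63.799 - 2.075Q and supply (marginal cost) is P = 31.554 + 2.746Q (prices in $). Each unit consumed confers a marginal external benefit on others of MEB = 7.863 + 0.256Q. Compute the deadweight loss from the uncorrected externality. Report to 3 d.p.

DWL = $10.042

Market equilibrium (private): 31.554 + 2.746Q = 63.799 - 2.075Q → Q_m = 6.6884.
Social marginal benefit = demand + MEB = 71.662 - 1.819Q.
Set SMB = MC: 71.662 - 1.819Q = 31.554 + 2.746Q → Q* = 8.7860.
The loss is the area between SMB and MC from Q* to Q_m; with linear curves that's a triangle of height MEB(Q_m).
DWL = ½ × 2.0976 × 9.5752 = 10.0425.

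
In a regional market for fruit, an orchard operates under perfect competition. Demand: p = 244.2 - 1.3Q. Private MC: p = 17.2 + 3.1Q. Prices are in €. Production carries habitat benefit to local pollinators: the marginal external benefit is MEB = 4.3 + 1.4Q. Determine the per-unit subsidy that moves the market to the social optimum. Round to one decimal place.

subsidy = €112.2 per unit

Social marginal cost = private MC − MEB = 12.9 + 1.7Q.
Set SMC = demand: 12.9 + 1.7Q = 244.2 - 1.3Q → Q* = 77.1000.
The Pigouvian subsidy equals MEB at Q*: 4.3 + 1.4×77.1000 = 112.2400.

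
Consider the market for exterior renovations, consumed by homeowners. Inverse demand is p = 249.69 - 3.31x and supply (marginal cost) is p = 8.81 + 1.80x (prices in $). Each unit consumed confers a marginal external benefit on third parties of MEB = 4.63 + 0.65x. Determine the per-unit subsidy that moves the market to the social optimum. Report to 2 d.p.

Social marginal benefit = demand + MEB = 254.32 - 2.66x.
Set SMB = MC: 254.32 - 2.66x = 8.81 + 1.80x → x* = 55.0471.
The Pigouvian subsidy equals MEB at x*: 4.63 + 0.65×55.0471 = 40.4106.

subsidy = $40.41 per unit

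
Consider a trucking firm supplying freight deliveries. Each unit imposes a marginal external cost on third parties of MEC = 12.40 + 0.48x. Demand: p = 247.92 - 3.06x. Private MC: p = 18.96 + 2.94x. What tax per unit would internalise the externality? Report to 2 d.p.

tax = 28.44 per unit

Social marginal cost = private MC + MEC = 31.36 + 3.42x.
Set SMC = demand: 31.36 + 3.42x = 247.92 - 3.06x → x* = 33.4198.
The Pigouvian tax equals MEC at x*: 12.40 + 0.48×33.4198 = 28.4415.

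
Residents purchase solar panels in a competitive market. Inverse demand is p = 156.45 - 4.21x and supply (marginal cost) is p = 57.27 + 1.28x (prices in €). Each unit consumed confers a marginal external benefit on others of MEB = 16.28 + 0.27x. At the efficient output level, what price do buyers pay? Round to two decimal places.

Social marginal benefit = demand + MEB = 172.73 - 3.94x.
Set SMB = MC: 172.73 - 3.94x = 57.27 + 1.28x → x* = 22.1188.
Consumer price on the demand curve at x*: 156.45 − 4.21×22.1188 = 63.3299.

P = €63.33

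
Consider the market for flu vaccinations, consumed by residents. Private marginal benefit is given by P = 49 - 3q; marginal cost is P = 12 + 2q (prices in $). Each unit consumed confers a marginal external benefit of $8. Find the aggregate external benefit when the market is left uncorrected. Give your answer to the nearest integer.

Market equilibrium (private): 12 + 2q = 49 - 3q → q_m = 7.4000.
Total external benefit = MEB × q_m = 8 × 7.4000 = 59.2000.

$59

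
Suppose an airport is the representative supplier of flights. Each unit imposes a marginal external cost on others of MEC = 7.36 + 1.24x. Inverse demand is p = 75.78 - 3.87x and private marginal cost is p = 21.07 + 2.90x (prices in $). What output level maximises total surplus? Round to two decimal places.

x* = 5.91

Social marginal cost = private MC + MEC = 28.43 + 4.14x.
Set SMC = demand: 28.43 + 4.14x = 75.78 - 3.87x → x* = 5.9114.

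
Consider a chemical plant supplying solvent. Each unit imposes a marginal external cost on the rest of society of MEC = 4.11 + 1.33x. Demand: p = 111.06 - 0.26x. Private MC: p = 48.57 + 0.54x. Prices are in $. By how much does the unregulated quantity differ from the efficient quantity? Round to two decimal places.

50.70 units

Market equilibrium (private): 48.57 + 0.54x = 111.06 - 0.26x → x_m = 78.1125.
Social marginal cost = private MC + MEC = 52.68 + 1.87x.
Set SMC = demand: 52.68 + 1.87x = 111.06 - 0.26x → x* = 27.4085.
Gap = |78.1125 − 27.4085| = 50.7040.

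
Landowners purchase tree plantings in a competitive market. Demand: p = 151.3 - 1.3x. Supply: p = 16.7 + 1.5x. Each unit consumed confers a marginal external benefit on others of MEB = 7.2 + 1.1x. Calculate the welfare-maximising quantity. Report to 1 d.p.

Social marginal benefit = demand + MEB = 158.5 - 0.2x.
Set SMB = MC: 158.5 - 0.2x = 16.7 + 1.5x → x* = 83.4118.

x* = 83.4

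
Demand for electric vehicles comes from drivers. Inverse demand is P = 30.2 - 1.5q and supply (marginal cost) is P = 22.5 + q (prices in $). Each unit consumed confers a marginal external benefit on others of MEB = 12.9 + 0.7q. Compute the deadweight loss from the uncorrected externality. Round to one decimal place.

DWL = $63.0

Market equilibrium (private): 22.5 + q = 30.2 - 1.5q → q_m = 3.0800.
Social marginal benefit = demand + MEB = 43.1 - 0.8q.
Set SMB = MC: 43.1 - 0.8q = 22.5 + q → q* = 11.4444.
Between q* and q_m the wedge SMB − MC runs linearly from 0 to MEB(q_m), so the loss is a triangle.
DWL = ½ × 8.3644 × 15.0560 = 62.9672.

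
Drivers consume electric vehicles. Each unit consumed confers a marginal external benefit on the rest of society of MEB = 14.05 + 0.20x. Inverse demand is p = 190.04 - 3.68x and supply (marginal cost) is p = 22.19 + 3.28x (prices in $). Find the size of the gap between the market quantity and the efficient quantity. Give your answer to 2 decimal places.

2.79 units

Market equilibrium (private): 22.19 + 3.28x = 190.04 - 3.68x → x_m = 24.1164.
Social marginal benefit = demand + MEB = 204.09 - 3.48x.
Set SMB = MC: 204.09 - 3.48x = 22.19 + 3.28x → x* = 26.9083.
Gap = |24.1164 − 26.9083| = 2.7919.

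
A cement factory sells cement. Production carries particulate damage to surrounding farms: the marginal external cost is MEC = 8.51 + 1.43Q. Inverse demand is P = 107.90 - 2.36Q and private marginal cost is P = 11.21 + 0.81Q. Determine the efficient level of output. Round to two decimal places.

Social marginal cost = private MC + MEC = 19.72 + 2.24Q.
Set SMC = demand: 19.72 + 2.24Q = 107.90 - 2.36Q → Q* = 19.1696.

Q* = 19.17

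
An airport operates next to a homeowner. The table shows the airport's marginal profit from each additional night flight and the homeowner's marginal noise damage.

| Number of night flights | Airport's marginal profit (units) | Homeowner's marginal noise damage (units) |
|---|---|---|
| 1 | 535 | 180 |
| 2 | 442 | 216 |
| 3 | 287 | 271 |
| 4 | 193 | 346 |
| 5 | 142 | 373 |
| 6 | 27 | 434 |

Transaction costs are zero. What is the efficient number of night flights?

3

Bargaining reaches the level where marginal profit last exceeds marginal noise damage.
That holds through level 3 (287 ≥ 271) but not at 4 (193 < 346).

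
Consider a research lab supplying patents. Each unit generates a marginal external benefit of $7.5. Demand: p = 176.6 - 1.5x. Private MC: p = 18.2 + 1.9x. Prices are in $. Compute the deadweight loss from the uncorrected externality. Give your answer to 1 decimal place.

DWL = $8.3

Market equilibrium (private): 18.2 + 1.9x = 176.6 - 1.5x → x_m = 46.5882.
Social marginal cost = private MC − MEB = 10.7 + 1.9x.
Set SMC = demand: 10.7 + 1.9x = 176.6 - 1.5x → x* = 48.7941.
Height of the DWL triangle at x_m is demand(x_m) − SMC(x_m) = MEB(x_m) = 7.5000.
DWL = ½ × 2.2059 × 7.5000 = 8.2721.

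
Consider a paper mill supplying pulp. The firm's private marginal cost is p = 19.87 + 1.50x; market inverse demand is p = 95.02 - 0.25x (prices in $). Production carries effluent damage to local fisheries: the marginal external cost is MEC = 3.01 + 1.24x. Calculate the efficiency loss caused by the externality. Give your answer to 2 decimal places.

Market equilibrium (private): 19.87 + 1.50x = 95.02 - 0.25x → x_m = 42.9429.
Social marginal cost = private MC + MEC = 22.88 + 2.74x.
Set SMC = demand: 22.88 + 2.74x = 95.02 - 0.25x → x* = 24.1271.
Height of the DWL triangle at x_m is SMC(x_m) − demand(x_m) = MEC(x_m) = 56.2591.
DWL = ½ × 18.8158 × 56.2591 = 529.2800.

DWL = $529.28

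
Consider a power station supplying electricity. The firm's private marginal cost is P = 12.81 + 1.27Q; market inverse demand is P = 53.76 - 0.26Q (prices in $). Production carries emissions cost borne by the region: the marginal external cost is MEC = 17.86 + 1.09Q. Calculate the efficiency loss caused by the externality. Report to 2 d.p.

DWL = $422.17

Market equilibrium (private): 12.81 + 1.27Q = 53.76 - 0.26Q → Q_m = 26.7647.
Social marginal cost = private MC + MEC = 30.67 + 2.36Q.
Set SMC = demand: 30.67 + 2.36Q = 53.76 - 0.26Q → Q* = 8.8130.
The welfare-loss triangle has base |Q_m − Q*| and height MEC(Q_m) (the vertical gap between SMC and demand is zero at Q* and MEC at Q_m).
DWL = ½ × 17.9517 × 47.0335 = 422.1656.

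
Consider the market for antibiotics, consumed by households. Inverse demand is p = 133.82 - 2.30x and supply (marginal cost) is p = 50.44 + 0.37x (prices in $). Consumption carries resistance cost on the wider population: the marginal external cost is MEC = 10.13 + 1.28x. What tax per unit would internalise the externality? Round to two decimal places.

tax = $33.87 per unit

Social marginal benefit = demand − MEC = 123.69 - 3.58x.
Set SMB = MC: 123.69 - 3.58x = 50.44 + 0.37x → x* = 18.5443.
The Pigouvian tax equals MEC at x*: 10.13 + 1.28×18.5443 = 33.8667.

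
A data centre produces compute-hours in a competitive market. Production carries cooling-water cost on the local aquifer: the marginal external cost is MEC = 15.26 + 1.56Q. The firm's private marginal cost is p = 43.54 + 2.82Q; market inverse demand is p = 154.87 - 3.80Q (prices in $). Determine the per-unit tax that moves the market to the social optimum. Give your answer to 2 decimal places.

Social marginal cost = private MC + MEC = 58.80 + 4.38Q.
Set SMC = demand: 58.80 + 4.38Q = 154.87 - 3.80Q → Q* = 11.7445.
The Pigouvian tax equals MEC at Q*: 15.26 + 1.56×11.7445 = 33.5814.

tax = $33.58 per unit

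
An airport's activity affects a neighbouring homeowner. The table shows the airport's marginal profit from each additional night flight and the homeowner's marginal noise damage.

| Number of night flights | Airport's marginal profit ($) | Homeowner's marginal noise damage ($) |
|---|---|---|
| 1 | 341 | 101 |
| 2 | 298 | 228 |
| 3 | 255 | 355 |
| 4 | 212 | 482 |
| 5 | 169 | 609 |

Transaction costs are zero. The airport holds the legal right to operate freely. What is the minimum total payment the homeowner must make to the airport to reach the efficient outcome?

Left alone the airport would choose level 5 (marginal profit stays positive).
Efficient level: k* = 2 (marginal profit ≥ marginal noise damage through 2).
The homeowner must at least cover the airport's forgone profit from cutting 5→2: 255 + 212 + 169 = 636.

$636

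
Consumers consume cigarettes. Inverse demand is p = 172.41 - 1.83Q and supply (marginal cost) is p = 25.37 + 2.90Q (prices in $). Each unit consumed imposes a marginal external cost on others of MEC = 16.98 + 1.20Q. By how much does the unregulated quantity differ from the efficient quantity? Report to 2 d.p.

Market equilibrium (private): 25.37 + 2.90Q = 172.41 - 1.83Q → Q_m = 31.0867.
Social marginal benefit = demand − MEC = 155.43 - 3.03Q.
Set SMB = MC: 155.43 - 3.03Q = 25.37 + 2.90Q → Q* = 21.9325.
Gap = |31.0867 − 21.9325| = 9.1542.

9.15 units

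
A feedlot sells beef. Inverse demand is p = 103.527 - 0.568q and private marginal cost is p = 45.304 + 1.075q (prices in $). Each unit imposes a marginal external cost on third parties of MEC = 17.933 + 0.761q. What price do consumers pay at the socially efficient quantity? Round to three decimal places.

Social marginal cost = private MC + MEC = 63.237 + 1.836q.
Set SMC = demand: 63.237 + 1.836q = 103.527 - 0.568q → q* = 16.7596.
Consumer price on the demand curve at q*: 103.527 − 0.568×16.7596 = 94.0075.

P = $94.008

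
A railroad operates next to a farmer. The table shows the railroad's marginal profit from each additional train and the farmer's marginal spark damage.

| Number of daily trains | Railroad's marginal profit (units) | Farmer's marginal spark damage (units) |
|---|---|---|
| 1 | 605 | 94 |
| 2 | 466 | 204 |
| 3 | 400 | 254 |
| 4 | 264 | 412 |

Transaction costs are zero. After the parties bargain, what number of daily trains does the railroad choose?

Bargaining reaches the level where marginal profit last exceeds marginal spark damage.
That holds through level 3 (400 ≥ 254) but not at 4 (264 < 412).

3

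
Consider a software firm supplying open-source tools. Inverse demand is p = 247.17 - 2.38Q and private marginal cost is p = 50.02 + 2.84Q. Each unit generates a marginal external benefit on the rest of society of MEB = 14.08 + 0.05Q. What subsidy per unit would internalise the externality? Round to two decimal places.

Social marginal cost = private MC − MEB = 35.94 + 2.79Q.
Set SMC = demand: 35.94 + 2.79Q = 247.17 - 2.38Q → Q* = 40.8569.
The Pigouvian subsidy equals MEB at Q*: 14.08 + 0.05×40.8569 = 16.1228.

subsidy = 16.12 per unit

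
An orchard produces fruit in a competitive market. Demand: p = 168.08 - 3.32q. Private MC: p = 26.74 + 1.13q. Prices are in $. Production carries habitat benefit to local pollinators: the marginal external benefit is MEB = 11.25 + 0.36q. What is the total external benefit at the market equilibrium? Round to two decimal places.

$538.91

Market equilibrium (private): 26.74 + 1.13q = 168.08 - 3.32q → q_m = 31.7618.
Total external benefit = ∫₀^{q_m} (11.25 + 0.36q) dq = 11.25×31.7618 + ½×0.36×31.7618² = 538.9064.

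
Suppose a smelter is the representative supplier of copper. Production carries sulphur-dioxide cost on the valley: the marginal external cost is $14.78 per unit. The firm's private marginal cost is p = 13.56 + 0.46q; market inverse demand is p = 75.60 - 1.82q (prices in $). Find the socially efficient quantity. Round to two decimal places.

Social marginal cost = private MC + MEC = 28.34 + 0.46q.
Set SMC = demand: 28.34 + 0.46q = 75.60 - 1.82q → q* = 20.7281.

q* = 20.73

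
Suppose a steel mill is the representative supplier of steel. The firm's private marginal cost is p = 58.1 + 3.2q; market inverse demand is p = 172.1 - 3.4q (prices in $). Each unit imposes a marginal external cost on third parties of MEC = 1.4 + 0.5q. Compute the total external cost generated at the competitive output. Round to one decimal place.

$98.8

Market equilibrium (private): 58.1 + 3.2q = 172.1 - 3.4q → q_m = 17.2727.
Total external cost = ∫₀^{q_m} (1.4 + 0.5q) dq = 1.4×17.2727 + ½×0.5×17.2727² = 98.7683.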